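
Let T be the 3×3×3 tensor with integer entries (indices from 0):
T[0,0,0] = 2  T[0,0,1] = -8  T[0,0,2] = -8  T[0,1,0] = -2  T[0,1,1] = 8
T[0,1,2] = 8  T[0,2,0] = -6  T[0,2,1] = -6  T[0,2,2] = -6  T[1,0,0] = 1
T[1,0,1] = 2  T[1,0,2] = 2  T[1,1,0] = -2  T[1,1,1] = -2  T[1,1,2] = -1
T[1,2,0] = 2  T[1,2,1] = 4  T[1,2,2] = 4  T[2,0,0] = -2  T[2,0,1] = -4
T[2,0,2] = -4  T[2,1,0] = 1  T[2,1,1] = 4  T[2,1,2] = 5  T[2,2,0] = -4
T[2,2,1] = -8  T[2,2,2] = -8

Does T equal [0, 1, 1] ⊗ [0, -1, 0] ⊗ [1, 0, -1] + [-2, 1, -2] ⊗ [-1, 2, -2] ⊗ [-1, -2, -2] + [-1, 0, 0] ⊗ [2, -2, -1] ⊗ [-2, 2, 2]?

Reconstruct entry (0,1,0) from the claimed factors: Σₗ aₗ[0]bₗ[1]cₗ[0] = (0)·(-1)·(1) + (-2)·(2)·(-1) + (-1)·(-2)·(-2) = 0, but T[0,1,0] = -2. The claim is false.

No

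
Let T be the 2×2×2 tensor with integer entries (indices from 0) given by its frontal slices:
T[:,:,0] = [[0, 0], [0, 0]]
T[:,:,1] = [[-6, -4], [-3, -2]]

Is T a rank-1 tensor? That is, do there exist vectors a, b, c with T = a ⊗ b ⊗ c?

Yes

If T = a ⊗ b ⊗ c then every fibre of T is a multiple of the corresponding factor, so read the factors off the fibres through the nonzero entry T[0,0,1] = -6.
The mode-1 fibre T[:,0,1] = [-6, -3] gives a = (2, 1) (primitive direction); the mode-2 fibre T[0,:,1] = [-6, -4] gives b = (3, 2); then c[k] = T[0,0,k] / (a[0]·b[0]) = [0, -6] / 6 = (0, -1).
Expanding (2, 1) ⊗ (3, 2) ⊗ (0, -1) reproduces all 8 entries of T, so T = (2, 1) ⊗ (3, 2) ⊗ (0, -1) and rank(T) ≤ 1.
Equivalently every frontal slice T[:,:,k] is c[k] times the rank-1 matrix (2, 1) ⊗ (3, 2). So T has rank 1 (it is nonzero).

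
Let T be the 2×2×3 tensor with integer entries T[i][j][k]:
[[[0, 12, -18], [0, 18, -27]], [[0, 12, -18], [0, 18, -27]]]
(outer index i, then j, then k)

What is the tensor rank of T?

1

Lower bound: T ≠ 0 (e.g. T[0,0,1] = 12), so rank(T) ≥ 1.
Upper bound: if T = a ⊗ b ⊗ c then every fibre of T is a multiple of the corresponding factor, so read the factors off the fibres through the nonzero entry T[0,0,1] = 12.
The mode-1 fibre T[:,0,1] = [12, 12] gives a = (1, 1) (primitive direction); the mode-2 fibre T[0,:,1] = [12, 18] gives b = (2, 3); then c[k] = T[0,0,k] / (a[0]·b[0]) = [0, 12, -18] / 2 = (0, 6, -9).
Expanding (1, 1) ⊗ (2, 3) ⊗ (0, 6, -9) reproduces all 12 entries of T, so T = (1, 1) ⊗ (2, 3) ⊗ (0, 6, -9) and rank(T) ≤ 1.
These bounds meet, so rank(T) = 1.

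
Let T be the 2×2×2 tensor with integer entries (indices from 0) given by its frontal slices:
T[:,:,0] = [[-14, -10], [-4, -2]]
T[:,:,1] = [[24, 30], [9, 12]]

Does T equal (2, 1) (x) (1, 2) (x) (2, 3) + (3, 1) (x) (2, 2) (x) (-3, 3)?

Reconstruct entrywise from the claimed factors. For example, T[0,0,1] = 24 and Σₗ aₗ[0]bₗ[0]cₗ[1] = (2)·(1)·(3) + (3)·(2)·(3) = 24; checking all 8 entries, every one matches. The claim holds.

Yes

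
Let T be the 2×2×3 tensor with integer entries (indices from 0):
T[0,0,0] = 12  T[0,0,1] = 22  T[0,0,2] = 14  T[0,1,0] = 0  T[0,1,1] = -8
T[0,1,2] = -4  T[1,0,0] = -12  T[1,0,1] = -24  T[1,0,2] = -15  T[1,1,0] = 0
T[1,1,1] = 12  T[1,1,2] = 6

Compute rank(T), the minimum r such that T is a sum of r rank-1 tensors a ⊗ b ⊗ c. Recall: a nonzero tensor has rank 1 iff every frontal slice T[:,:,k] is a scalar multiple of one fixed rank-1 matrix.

2

Lower bound: the mode-2 unfolding of T (rows indexed by j, columns by (i,k) = (0,0), (0,1), (0,2), (1,0), (1,1), (1,2)) is [[12, 22, 14, -12, -24, -15], [0, -8, -4, 0, 12, 6]].
There the 2×2 minor on rows j ∈ {0, 1}, columns (i,k) ∈ {(0,0), (0,1)} is det [[12, 22], [0, -8]] = -96 ≠ 0, so this unfolding has rank ≥ 2; CP rank is at least every unfolding rank, so rank(T) ≥ 2. (Flattening ranks never certify an upper bound on CP rank; for that we must actually write T with 2 rank-1 terms.)
Upper bound — finding two terms. Write S_k = T[:,:,k] for the frontal slices: S₀ = [[12, 0], [-12, 0]], S₁ = [[22, -8], [-24, 12]], S₂ = [[14, -4], [-15, 6]].
If T = a₁ ⊗ b₁ ⊗ c₁ + a₂ ⊗ b₂ ⊗ c₂ then each S_k = c₁[k]·a₁b₁ᵀ + c₂[k]·a₂b₂ᵀ. S₀ and S₁ are linearly independent, so a₁b₁ᵀ and a₂b₂ᵀ must span the same plane of matrices: they are the rank-1 matrices of the form x·S₀ + y·S₁.
det(x·S₀ + y·S₁) is 48·xy + 72·y² = 24·(2·x + 3·y)(y), vanishing at (x:y) = (3:-2) and (1:0).
M₁ = 3·S₀ − 2·S₁ = [[-8, 16], [12, -24]] = (-4)·[2, -3][1, -2]ᵀ and M₂ = S₀ = [[12, 0], [-12, 0]] = 12·[1, -1][1, 0]ᵀ, so take a₁ = [2, -3], b₁ = [1, -2], a₂ = [1, -1], b₂ = [1, 0].
Each slice is an integer combination of E₁ = a₁b₁ᵀ and E₂ = a₂b₂ᵀ: S₀ = 12·E₂, S₁ = 2·E₁ + 18·E₂, S₂ = E₁ + 12·E₂; reading off coefficients, c₁ = [0, 2, 1] and c₂ = [12, 18, 12].
Hence T = [2, -3] ⊗ [1, -2] ⊗ [0, 2, 1] + [1, -1] ⊗ [1, 0] ⊗ [12, 18, 12], so rank(T) ≤ 2.
These bounds meet, so rank(T) = 2.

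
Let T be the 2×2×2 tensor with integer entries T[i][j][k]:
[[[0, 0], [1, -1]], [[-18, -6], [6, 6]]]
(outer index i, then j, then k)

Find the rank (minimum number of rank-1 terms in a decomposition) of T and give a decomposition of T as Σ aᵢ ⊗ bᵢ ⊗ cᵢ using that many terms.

rank(T) = 2

Lower bound: the mode-3 unfolding of T (rows indexed by k, columns by (i,j) = (0,0), (0,1), (1,0), (1,1)) is [[0, 1, -18, 6], [0, -1, -6, 6]].
There the 2×2 minor on rows k ∈ {0, 1}, columns (i,j) ∈ {(0,1), (1,0)} is det [[1, -18], [-1, -6]] = -24 ≠ 0, so this unfolding has rank ≥ 2; CP rank is at least every unfolding rank, so rank(T) ≥ 2. (Unfolding ranks only ever bound the CP rank from below — rank(T) can be strictly larger than all of them — so the matching upper bound has to come from an explicit 2-term decomposition.)
Upper bound — finding two terms. Write S_k = T[:,:,k] for the frontal slices: S₀ = [[0, 1], [-18, 6]], S₁ = [[0, -1], [-6, 6]].
If T = a₁ ⊗ b₁ ⊗ c₁ + a₂ ⊗ b₂ ⊗ c₂ then each S_k = c₁[k]·a₁b₁ᵀ + c₂[k]·a₂b₂ᵀ. S₀ and S₁ are linearly independent, so a₁b₁ᵀ and a₂b₂ᵀ must span the same plane of matrices: they are the rank-1 matrices of the form x·S₀ + y·S₁.
det(x·S₀ + y·S₁) is 18·x² − 12·xy − 6·y² = 6·(x − y)(3·x + y), vanishing at (x:y) = (1:1) and (1:-3).
M₁ = S₀ + S₁ = [[0, 0], [-24, 12]] = (-12)·[0, 1][2, -1]ᵀ and M₂ = S₀ − 3·S₁ = [[0, 4], [0, -12]] = 4·[1, -3][0, 1]ᵀ, so take a₁ = [0, 1], b₁ = [2, -1], a₂ = [1, -3], b₂ = [0, 1].
Each slice is an integer combination of E₁ = a₁b₁ᵀ and E₂ = a₂b₂ᵀ: S₀ = −9·E₁ + E₂, S₁ = −3·E₁ − E₂; reading off coefficients, c₁ = [-9, -3] and c₂ = [1, -1].
Hence T = [0, 1] ⊗ [2, -1] ⊗ [-9, -3] + [1, -3] ⊗ [0, 1] ⊗ [1, -1], so rank(T) ≤ 2.
These bounds meet, so rank(T) = 2.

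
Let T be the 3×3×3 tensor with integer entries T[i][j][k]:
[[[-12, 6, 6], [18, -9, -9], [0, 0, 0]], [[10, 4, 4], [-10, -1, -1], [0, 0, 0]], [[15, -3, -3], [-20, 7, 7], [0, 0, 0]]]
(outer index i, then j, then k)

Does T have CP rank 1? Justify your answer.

No

The mode-3 unfolding of T (rows indexed by k, columns by (i,j) = (0,0), (0,1), (0,2), (1,0), (1,1), (1,2), (2,0), (2,1), (2,2)) is [[-12, 18, 0, 10, -10, 0, 15, -20, 0], [6, -9, 0, 4, -1, 0, -3, 7, 0], [6, -9, 0, 4, -1, 0, -3, 7, 0]].
There the 2×2 minor on rows k ∈ {0, 1}, columns (i,j) ∈ {(0,0), (1,0)} is det [[-12, 10], [6, 4]] = -108 ≠ 0, so this unfolding has rank ≥ 2; CP rank is at least every unfolding rank, so rank(T) ≥ 2.
In particular rank(T) ≥ 2 > 1, so T is not rank-1.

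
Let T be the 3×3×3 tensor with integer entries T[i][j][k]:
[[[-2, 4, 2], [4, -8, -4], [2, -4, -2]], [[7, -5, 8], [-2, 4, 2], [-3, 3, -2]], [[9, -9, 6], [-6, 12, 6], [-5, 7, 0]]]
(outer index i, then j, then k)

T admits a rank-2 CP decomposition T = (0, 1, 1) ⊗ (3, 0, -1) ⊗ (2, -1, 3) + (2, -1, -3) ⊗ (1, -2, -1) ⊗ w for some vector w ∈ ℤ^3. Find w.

w = (-1, 2, 1)

Subtract the known terms from T to get the rank-1 residual R = (2, -1, -3) ⊗ (1, -2, -1) ⊗ w, so R[i,j,k] = a[i]·b[j]·w[k]. Pick indices with nonzero a[0]·b[0] = (2)·(1) = 2. Only the fibre through (0,0,·) is needed: R[0,0,:] = T[0,0,:] − Σₗ aₗ[0]bₗ[0]cₗ = [-2, 4, 2] − (0)·(3)·(2, -1, 3) = [-2, 4, 2]. Then w[k] = R[0,0,k] / 2 for each k, giving w = [-2, 4, 2] / 2 = (-1, 2, 1).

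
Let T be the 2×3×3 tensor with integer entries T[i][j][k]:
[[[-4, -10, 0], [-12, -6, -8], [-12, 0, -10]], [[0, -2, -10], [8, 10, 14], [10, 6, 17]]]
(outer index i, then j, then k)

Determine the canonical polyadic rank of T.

Lower bound: the mode-2 unfolding of T (rows indexed by j, columns by (i,k) = (0,0), (0,1), (0,2), (1,0), (1,1), (1,2)) is [[-4, -10, 0, 0, -2, -10], [-12, -6, -8, 8, 10, 14], [-12, 0, -10, 10, 6, 17]].
There the 3×3 minor on rows j ∈ {0, 1, 2}, columns (i,k) ∈ {(0,0), (0,1), (1,1)} is det [[-4, -10, -2], [-12, -6, 10], [-12, 0, 6]] = 768 ≠ 0, so this unfolding has rank ≥ 3; CP rank is at least every unfolding rank, so rank(T) ≥ 3. (This is only a lower bound: in general the CP rank may exceed every unfolding rank, so we still need to exhibit 3 rank-1 terms summing to T.)
Upper bound: T is a sum of 3 rank-1 terms, T = [0, 1] ⊗ [1, -1, -1] ⊗ [0, -8, -8] + [1, -1] ⊗ [1, -1, -2] ⊗ [4, -2, 4] + [2, -1] ⊗ [2, 2, 1] ⊗ [-2, -2, -1] (written with every a and b primitive with positive leading entry and the scale carried by c; CP decompositions are not unique, and this one is verified by expanding entrywise), so rank(T) ≤ 3.
These bounds meet, so rank(T) = 3.

3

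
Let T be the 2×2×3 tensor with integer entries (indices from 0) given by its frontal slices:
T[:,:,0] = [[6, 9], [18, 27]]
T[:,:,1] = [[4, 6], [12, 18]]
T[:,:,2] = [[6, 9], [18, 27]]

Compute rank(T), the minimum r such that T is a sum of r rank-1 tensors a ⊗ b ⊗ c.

1

Lower bound: T ≠ 0 (e.g. T[0,0,0] = 6), so rank(T) ≥ 1.
Upper bound: if T = a ⊗ b ⊗ c then every fibre of T is a multiple of the corresponding factor, so read the factors off the fibres through the nonzero entry T[0,0,0] = 6.
The mode-1 fibre T[:,0,0] = [6, 18] gives a = (1, 3) (primitive direction); the mode-2 fibre T[0,:,0] = [6, 9] gives b = (2, 3); then c[k] = T[0,0,k] / (a[0]·b[0]) = [6, 4, 6] / 2 = (3, 2, 3).
Expanding (1, 3) ⊗ (2, 3) ⊗ (3, 2, 3) reproduces all 12 entries of T, so T = (1, 3) ⊗ (2, 3) ⊗ (3, 2, 3) and rank(T) ≤ 1.
These bounds meet, so rank(T) = 1.
Check entry T[0,0,2] = 6: (1)·(2)·(3) = 6.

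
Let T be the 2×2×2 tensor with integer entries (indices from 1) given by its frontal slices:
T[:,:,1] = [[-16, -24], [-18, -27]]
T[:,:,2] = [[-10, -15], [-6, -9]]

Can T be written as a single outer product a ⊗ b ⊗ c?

No

The mode-1 unfolding of T (rows indexed by i, columns by (j,k) = (1,1), (1,2), (2,1), (2,2)) is [[-16, -10, -24, -15], [-18, -6, -27, -9]].
There the 2×2 minor on rows i ∈ {1, 2}, columns (j,k) ∈ {(1,1), (1,2)} is det [[-16, -10], [-18, -6]] = -84 ≠ 0, so this unfolding has rank ≥ 2; CP rank is at least every unfolding rank, so rank(T) ≥ 2.
In particular rank(T) ≥ 2 > 1, so T is not rank-1.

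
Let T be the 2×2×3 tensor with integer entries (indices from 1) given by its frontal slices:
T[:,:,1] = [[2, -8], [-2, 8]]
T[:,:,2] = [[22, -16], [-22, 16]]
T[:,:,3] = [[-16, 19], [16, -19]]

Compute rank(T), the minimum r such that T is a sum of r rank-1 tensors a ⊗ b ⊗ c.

Lower bound: the mode-2 unfolding of T (rows indexed by j, columns by (i,k) = (1,1), (1,2), (1,3), (2,1), (2,2), (2,3)) is [[2, 22, -16, -2, -22, 16], [-8, -16, 19, 8, 16, -19]].
There the 2×2 minor on rows j ∈ {1, 2}, columns (i,k) ∈ {(1,1), (1,2)} is det [[2, 22], [-8, -16]] = 144 ≠ 0, so this unfolding has rank ≥ 2; CP rank is at least every unfolding rank, so rank(T) ≥ 2. (Unfolding ranks only ever bound the CP rank from below — rank(T) can be strictly larger than all of them — so the matching upper bound has to come from an explicit 2-term decomposition.)
Upper bound — finding two terms. Every mode-1 slice of T is a multiple of one matrix: T[i,:,:] = a[i]·M with a = [1, -1] and M = [[2, 22, -16], [-8, -16, 19]] (rows indexed by j, columns by k). So it suffices to write M as a sum of two rank-1 matrices.
Splitting M by its rows (j = 1, 2), M = [1, 0][2, 22, -16]ᵀ + [0, 1][-8, -16, 19]ᵀ.
Hence T = [1, -1] ⊗ [1, 0] ⊗ [2, 22, -16] + [1, -1] ⊗ [0, 1] ⊗ [-8, -16, 19], so rank(T) ≤ 2.
These bounds meet, so rank(T) = 2.
Check entry T[1,1,3] = -16: (1)·(1)·(-16) + (1)·(0)·(19) = -16.

2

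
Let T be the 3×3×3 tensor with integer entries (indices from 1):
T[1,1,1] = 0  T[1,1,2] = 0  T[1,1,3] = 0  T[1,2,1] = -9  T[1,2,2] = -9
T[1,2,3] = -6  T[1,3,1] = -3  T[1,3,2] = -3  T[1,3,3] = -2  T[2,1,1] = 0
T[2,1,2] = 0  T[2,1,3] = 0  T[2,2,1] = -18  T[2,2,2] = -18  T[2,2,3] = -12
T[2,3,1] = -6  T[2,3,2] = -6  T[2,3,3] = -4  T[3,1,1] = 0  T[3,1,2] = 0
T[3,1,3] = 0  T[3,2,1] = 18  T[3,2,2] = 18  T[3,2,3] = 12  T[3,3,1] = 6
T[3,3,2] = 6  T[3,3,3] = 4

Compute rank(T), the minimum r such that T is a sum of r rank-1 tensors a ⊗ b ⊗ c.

Lower bound: T ≠ 0 (e.g. T[1,2,1] = -9), so rank(T) ≥ 1.
Upper bound: if T = a ⊗ b ⊗ c then every fibre of T is a multiple of the corresponding factor, so read the factors off the fibres through the nonzero entry T[1,2,1] = -9.
The mode-1 fibre T[:,2,1] = [-9, -18, 18] gives a = [1, 2, -2] (primitive direction); the mode-2 fibre T[1,:,1] = [0, -9, -3] gives b = [0, 3, 1]; then c[k] = T[1,2,k] / (a[1]·b[2]) = [-9, -9, -6] / 3 = [-3, -3, -2].
Expanding [1, 2, -2] ⊗ [0, 3, 1] ⊗ [-3, -3, -2] reproduces all 27 entries of T, so T = [1, 2, -2] ⊗ [0, 3, 1] ⊗ [-3, -3, -2] and rank(T) ≤ 1.
These bounds meet, so rank(T) = 1.

1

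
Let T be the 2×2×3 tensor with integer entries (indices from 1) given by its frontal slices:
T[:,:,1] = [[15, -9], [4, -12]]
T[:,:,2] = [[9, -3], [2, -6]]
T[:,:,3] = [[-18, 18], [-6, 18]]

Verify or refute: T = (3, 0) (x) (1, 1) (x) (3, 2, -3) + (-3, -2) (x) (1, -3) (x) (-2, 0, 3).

No

Reconstruct entry (1,1,2) from the claimed factors: Σₗ aₗ[1]bₗ[1]cₗ[2] = (3)·(1)·(2) + (-3)·(1)·(0) = 6, but T[1,1,2] = 9. The claim is false.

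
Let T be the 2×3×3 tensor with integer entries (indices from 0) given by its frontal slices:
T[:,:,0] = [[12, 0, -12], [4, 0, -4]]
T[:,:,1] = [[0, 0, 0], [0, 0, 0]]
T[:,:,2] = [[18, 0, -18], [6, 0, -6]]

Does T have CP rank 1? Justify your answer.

If T = a (x) b (x) c then every fibre of T is a multiple of the corresponding factor, so read the factors off the fibres through the nonzero entry T[0,0,0] = 12.
The mode-1 fibre T[:,0,0] = [12, 4] gives a = [3, 1] (primitive direction); the mode-2 fibre T[0,:,0] = [12, 0, -12] gives b = [1, 0, -1]; then c[k] = T[0,0,k] / (a[0]·b[0]) = [12, 0, 18] / 3 = [4, 0, 6].
Expanding [3, 1] (x) [1, 0, -1] (x) [4, 0, 6] reproduces all 18 entries of T, so T = [3, 1] (x) [1, 0, -1] (x) [4, 0, 6] and rank(T) ≤ 1.
Equivalently every frontal slice T[:,:,k] is c[k] times the rank-1 matrix [3, 1] (x) [1, 0, -1]. So T has rank 1 (it is nonzero).

Yes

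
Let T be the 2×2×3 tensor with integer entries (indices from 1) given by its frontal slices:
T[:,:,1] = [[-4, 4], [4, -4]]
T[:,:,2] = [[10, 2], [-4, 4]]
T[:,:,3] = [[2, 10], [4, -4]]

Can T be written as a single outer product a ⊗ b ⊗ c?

No

The mode-2 unfolding of T (rows indexed by j, columns by (i,k) = (1,1), (1,2), (1,3), (2,1), (2,2), (2,3)) is [[-4, 10, 2, 4, -4, 4], [4, 2, 10, -4, 4, -4]].
There the 2×2 minor on rows j ∈ {1, 2}, columns (i,k) ∈ {(1,1), (1,2)} is det [[-4, 10], [4, 2]] = -48 ≠ 0, so this unfolding has rank ≥ 2; CP rank is at least every unfolding rank, so rank(T) ≥ 2.
In particular rank(T) ≥ 2 > 1, so T is not rank-1.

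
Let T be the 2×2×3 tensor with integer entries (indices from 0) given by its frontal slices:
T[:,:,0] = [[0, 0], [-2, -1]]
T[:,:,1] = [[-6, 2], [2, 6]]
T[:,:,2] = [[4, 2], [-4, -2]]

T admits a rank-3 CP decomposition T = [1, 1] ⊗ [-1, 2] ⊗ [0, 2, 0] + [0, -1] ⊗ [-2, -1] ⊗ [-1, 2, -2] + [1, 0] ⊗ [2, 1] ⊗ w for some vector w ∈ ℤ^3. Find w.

Subtract the known terms from T to get the rank-1 residual R = [1, 0] ⊗ [2, 1] ⊗ w, so R[i,j,k] = a[i]·b[j]·w[k]. Pick indices with nonzero a[0]·b[0] = (1)·(2) = 2. Only the fibre through (0,0,·) is needed: R[0,0,:] = T[0,0,:] − Σₗ aₗ[0]bₗ[0]cₗ = [0, -6, 4] − (1)·(-1)·[0, 2, 0] − (0)·(-2)·[-1, 2, -2] = [0, -4, 4]. Then w[k] = R[0,0,k] / 2 for each k, giving w = [0, -4, 4] / 2 = [0, -2, 2].

w = [0, -2, 2]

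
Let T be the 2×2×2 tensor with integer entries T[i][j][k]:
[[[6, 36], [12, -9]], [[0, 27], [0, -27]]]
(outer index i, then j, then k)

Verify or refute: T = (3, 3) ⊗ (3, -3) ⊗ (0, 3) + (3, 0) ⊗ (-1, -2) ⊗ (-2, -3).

Yes

Reconstruct entrywise from the claimed factors. For example, T[0,0,1] = 36 and Σₗ aₗ[0]bₗ[0]cₗ[1] = (3)·(3)·(3) + (3)·(-1)·(-3) = 36; checking all 8 entries, every one matches. The claim holds.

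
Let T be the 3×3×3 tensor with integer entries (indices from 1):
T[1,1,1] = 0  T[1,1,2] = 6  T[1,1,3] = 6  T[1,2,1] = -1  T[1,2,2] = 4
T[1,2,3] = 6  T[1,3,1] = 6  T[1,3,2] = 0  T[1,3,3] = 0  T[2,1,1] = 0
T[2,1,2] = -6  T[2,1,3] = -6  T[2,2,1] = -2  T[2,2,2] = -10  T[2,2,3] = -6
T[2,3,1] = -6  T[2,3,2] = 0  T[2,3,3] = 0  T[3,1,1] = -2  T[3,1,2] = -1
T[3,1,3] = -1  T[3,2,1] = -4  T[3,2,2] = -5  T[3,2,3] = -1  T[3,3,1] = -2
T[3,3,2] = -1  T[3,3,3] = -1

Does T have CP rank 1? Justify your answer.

No

The mode-2 unfolding of T (rows indexed by j, columns by (i,k) = (1,1), (1,2), (1,3), (2,1), (2,2), (2,3), (3,1), (3,2), (3,3)) is [[0, 6, 6, 0, -6, -6, -2, -1, -1], [-1, 4, 6, -2, -10, -6, -4, -5, -1], [6, 0, 0, -6, 0, 0, -2, -1, -1]].
There the 3×3 minor on rows j ∈ {1, 2, 3}, columns (i,k) ∈ {(1,1), (1,2), (1,3)} is det [[0, 6, 6], [-1, 4, 6], [6, 0, 0]] = 72 ≠ 0, so this unfolding has rank ≥ 3; CP rank is at least every unfolding rank, so rank(T) ≥ 3.
In particular rank(T) ≥ 3 > 1, so T is not rank-1.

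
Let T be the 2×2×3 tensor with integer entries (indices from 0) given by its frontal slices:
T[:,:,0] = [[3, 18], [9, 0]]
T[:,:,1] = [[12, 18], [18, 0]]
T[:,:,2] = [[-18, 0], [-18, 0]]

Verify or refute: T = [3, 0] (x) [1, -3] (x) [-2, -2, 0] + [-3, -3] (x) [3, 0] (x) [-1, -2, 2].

Reconstruct entrywise from the claimed factors. For example, T[1,0,0] = 9 and Σₗ aₗ[1]bₗ[0]cₗ[0] = (0)·(1)·(-2) + (-3)·(3)·(-1) = 9; checking all 12 entries, every one matches. The claim holds.

Yes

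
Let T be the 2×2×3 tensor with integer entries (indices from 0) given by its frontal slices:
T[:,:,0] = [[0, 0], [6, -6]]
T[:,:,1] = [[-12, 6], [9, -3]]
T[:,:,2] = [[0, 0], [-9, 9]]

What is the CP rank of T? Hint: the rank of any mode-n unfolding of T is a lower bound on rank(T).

2

Lower bound: the mode-2 unfolding of T (rows indexed by j, columns by (i,k) = (0,0), (0,1), (0,2), (1,0), (1,1), (1,2)) is [[0, -12, 0, 6, 9, -9], [0, 6, 0, -6, -3, 9]].
There the 2×2 minor on rows j ∈ {0, 1}, columns (i,k) ∈ {(0,1), (1,0)} is det [[-12, 6], [6, -6]] = 36 ≠ 0, so this unfolding has rank ≥ 2; CP rank is at least every unfolding rank, so rank(T) ≥ 2. (Flattening ranks never certify an upper bound on CP rank; for that we must actually write T with 2 rank-1 terms.)
Upper bound — finding two terms. Write S_k = T[:,:,k] for the frontal slices: S₀ = [[0, 0], [6, -6]], S₁ = [[-12, 6], [9, -3]], S₂ = [[0, 0], [-9, 9]].
If T = a₁ ⊗ b₁ ⊗ c₁ + a₂ ⊗ b₂ ⊗ c₂ then each S_k = c₁[k]·a₁b₁ᵀ + c₂[k]·a₂b₂ᵀ. S₀ and S₁ are linearly independent, so a₁b₁ᵀ and a₂b₂ᵀ must span the same plane of matrices: they are the rank-1 matrices of the form x·S₀ + y·S₁.
det(x·S₀ + y·S₁) is 36·xy − 18·y² = 18·(2·x − y)(y), vanishing at (x:y) = (1:2) and (1:0).
M₁ = S₀ + 2·S₁ = [[-24, 12], [24, -12]] = (-12)·(1, -1)(2, -1)ᵀ and M₂ = S₀ = [[0, 0], [6, -6]] = 6·(0, 1)(1, -1)ᵀ, so take a₁ = (1, -1), b₁ = (2, -1), a₂ = (0, 1), b₂ = (1, -1).
Each slice is an integer combination of E₁ = a₁b₁ᵀ and E₂ = a₂b₂ᵀ: S₀ = 6·E₂, S₁ = −6·E₁ − 3·E₂, S₂ = −9·E₂; reading off coefficients, c₁ = (0, -6, 0) and c₂ = (6, -3, -9).
Hence T = (1, -1) ⊗ (2, -1) ⊗ (0, -6, 0) + (0, 1) ⊗ (1, -1) ⊗ (6, -3, -9), so rank(T) ≤ 2.
These bounds meet, so rank(T) = 2.
Check entry T[1,1,0] = -6: (-1)·(-1)·(0) + (1)·(-1)·(6) = -6.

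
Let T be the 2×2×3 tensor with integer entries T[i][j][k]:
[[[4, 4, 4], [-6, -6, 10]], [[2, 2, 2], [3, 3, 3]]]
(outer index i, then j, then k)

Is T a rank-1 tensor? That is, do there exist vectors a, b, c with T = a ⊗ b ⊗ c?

No

The mode-2 unfolding of T (rows indexed by j, columns by (i,k) = (0,0), (0,1), (0,2), (1,0), (1,1), (1,2)) is [[4, 4, 4, 2, 2, 2], [-6, -6, 10, 3, 3, 3]].
There the 2×2 minor on rows j ∈ {0, 1}, columns (i,k) ∈ {(0,0), (0,2)} is det [[4, 4], [-6, 10]] = 64 ≠ 0, so this unfolding has rank ≥ 2; CP rank is at least every unfolding rank, so rank(T) ≥ 2.
In particular rank(T) ≥ 2 > 1, so T is not rank-1.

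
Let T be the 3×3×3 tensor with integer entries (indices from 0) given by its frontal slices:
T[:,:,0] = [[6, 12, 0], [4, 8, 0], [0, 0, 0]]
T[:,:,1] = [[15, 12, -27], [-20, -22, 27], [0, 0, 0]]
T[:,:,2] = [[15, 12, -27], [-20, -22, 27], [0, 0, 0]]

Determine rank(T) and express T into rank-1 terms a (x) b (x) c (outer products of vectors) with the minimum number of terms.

rank(T) = 2

Lower bound: the mode-1 unfolding of T (rows indexed by i, columns by (j,k) = (0,0), (0,1), (0,2), (1,0), (1,1), (1,2), (2,0), (2,1), (2,2)) is [[6, 15, 15, 12, 12, 12, 0, -27, -27], [4, -20, -20, 8, -22, -22, 0, 27, 27], [0, 0, 0, 0, 0, 0, 0, 0, 0]].
There the 2×2 minor on rows i ∈ {0, 1}, columns (j,k) ∈ {(0,0), (0,1)} is det [[6, 15], [4, -20]] = -180 ≠ 0, so this unfolding has rank ≥ 2; CP rank is at least every unfolding rank, so rank(T) ≥ 2. (Flattening ranks never certify an upper bound on CP rank; for that we must actually write T with 2 rank-1 terms.)
Upper bound — finding two terms. Write S_k = T[:,:,k] for the frontal slices: S₀ = [[6, 12, 0], [4, 8, 0], [0, 0, 0]], S₁ = [[15, 12, -27], [-20, -22, 27], [0, 0, 0]], S₂ = [[15, 12, -27], [-20, -22, 27], [0, 0, 0]].
If T = a₁ (x) b₁ (x) c₁ + a₂ (x) b₂ (x) c₂ then each S_k = c₁[k]·a₁b₁ᵀ + c₂[k]·a₂b₂ᵀ. S₀ and S₁ are linearly independent, so a₁b₁ᵀ and a₂b₂ᵀ must span the same plane of matrices: they are the rank-1 matrices of the form x·S₀ + y·S₁.
The 2×2 minor of x·S₀ + y·S₁ on rows {0,1}, columns {0,1} is 180·xy − 90·y² = 90·(2·x − y)(y), vanishing at (x:y) = (1:2) and (1:0).
M₁ = S₀ + 2·S₁ = [[36, 36, -54], [-36, -36, 54], [0, 0, 0]] = 18·[1, -1, 0][2, 2, -3]ᵀ and M₂ = S₀ = [[6, 12, 0], [4, 8, 0], [0, 0, 0]] = 2·[3, 2, 0][1, 2, 0]ᵀ, so take a₁ = [1, -1, 0], b₁ = [2, 2, -3], a₂ = [3, 2, 0], b₂ = [1, 2, 0].
Each slice is an integer combination of E₁ = a₁b₁ᵀ and E₂ = a₂b₂ᵀ: S₀ = 2·E₂, S₁ = 9·E₁ − E₂, S₂ = 9·E₁ − E₂; reading off coefficients, c₁ = [0, 9, 9] and c₂ = [2, -1, -1].
Hence T = [1, -1, 0] (x) [2, 2, -3] (x) [0, 9, 9] + [3, 2, 0] (x) [1, 2, 0] (x) [2, -1, -1], so rank(T) ≤ 2.
These bounds meet, so rank(T) = 2.
Check entry T[0,2,0] = 0: (1)·(-3)·(0) + (3)·(0)·(2) = 0.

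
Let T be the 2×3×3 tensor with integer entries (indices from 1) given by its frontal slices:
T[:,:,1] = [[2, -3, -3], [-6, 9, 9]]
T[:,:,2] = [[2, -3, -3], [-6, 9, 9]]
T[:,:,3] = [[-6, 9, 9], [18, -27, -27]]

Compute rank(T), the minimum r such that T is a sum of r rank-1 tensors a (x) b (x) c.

Lower bound: T ≠ 0 (e.g. T[1,1,1] = 2), so rank(T) ≥ 1.
Upper bound: if T = a (x) b (x) c then every fibre of T is a multiple of the corresponding factor, so read the factors off the fibres through the nonzero entry T[1,1,1] = 2.
The mode-1 fibre T[:,1,1] = [2, -6] gives a = (1, -3) (primitive direction); the mode-2 fibre T[1,:,1] = [2, -3, -3] gives b = (2, -3, -3); then c[k] = T[1,1,k] / (a[1]·b[1]) = [2, 2, -6] / 2 = (1, 1, -3).
Expanding (1, -3) (x) (2, -3, -3) (x) (1, 1, -3) reproduces all 18 entries of T, so T = (1, -3) (x) (2, -3, -3) (x) (1, 1, -3) and rank(T) ≤ 1.
These bounds meet, so rank(T) = 1.
Check entry T[2,3,1] = 9: (-3)·(-3)·(1) = 9.

1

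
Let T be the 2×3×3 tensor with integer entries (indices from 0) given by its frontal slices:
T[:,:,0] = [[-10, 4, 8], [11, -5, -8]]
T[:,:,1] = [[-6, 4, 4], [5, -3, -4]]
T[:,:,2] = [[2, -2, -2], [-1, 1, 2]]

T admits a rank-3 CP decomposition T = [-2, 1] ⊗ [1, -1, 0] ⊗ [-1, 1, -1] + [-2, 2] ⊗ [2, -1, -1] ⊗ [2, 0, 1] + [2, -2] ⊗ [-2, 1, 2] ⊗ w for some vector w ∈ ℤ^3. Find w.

w = [1, 1, -1]

Subtract the known terms from T to get the rank-1 residual R = [2, -2] ⊗ [-2, 1, 2] ⊗ w, so R[i,j,k] = a[i]·b[j]·w[k]. Pick indices with nonzero a[0]·b[0] = (2)·(-2) = -4. Only the fibre through (0,0,·) is needed: R[0,0,:] = T[0,0,:] − Σₗ aₗ[0]bₗ[0]cₗ = [-10, -6, 2] − (-2)·(1)·[-1, 1, -1] − (-2)·(2)·[2, 0, 1] = [-4, -4, 4]. Then w[k] = R[0,0,k] / -4 for each k, giving w = [-4, -4, 4] / -4 = [1, 1, -1].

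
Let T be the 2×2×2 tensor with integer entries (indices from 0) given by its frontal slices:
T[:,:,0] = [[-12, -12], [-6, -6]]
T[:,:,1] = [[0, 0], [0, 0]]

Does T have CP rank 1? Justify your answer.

The mode-1 fibre T[:,0,0] = [-12, -6] gives a = (2, 1) (primitive direction); the mode-2 fibre T[0,:,0] = [-12, -12] gives b = (1, 1); then c[k] = T[0,0,k] / (a[0]·b[0]) = [-12, 0] / 2 = (-6, 0).
Expanding (2, 1) ∘ (1, 1) ∘ (-6, 0) reproduces all 8 entries of T, so T = (2, 1) ∘ (1, 1) ∘ (-6, 0) and rank(T) ≤ 1.
Equivalently every frontal slice T[:,:,k] is c[k] times the rank-1 matrix (2, 1) ∘ (1, 1). So T has rank 1 (it is nonzero).

Yes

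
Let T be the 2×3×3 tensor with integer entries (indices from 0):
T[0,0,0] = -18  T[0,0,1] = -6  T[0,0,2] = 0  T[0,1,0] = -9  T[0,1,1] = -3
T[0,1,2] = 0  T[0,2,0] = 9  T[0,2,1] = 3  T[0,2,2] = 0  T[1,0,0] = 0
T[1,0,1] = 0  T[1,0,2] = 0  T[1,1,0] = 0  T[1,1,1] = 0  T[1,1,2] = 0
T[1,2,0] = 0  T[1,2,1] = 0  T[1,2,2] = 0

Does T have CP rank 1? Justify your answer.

If T = a (x) b (x) c then every fibre of T is a multiple of the corresponding factor, so read the factors off the fibres through the nonzero entry T[0,0,0] = -18.
The mode-1 fibre T[:,0,0] = [-18, 0] gives a = [1, 0] (primitive direction); the mode-2 fibre T[0,:,0] = [-18, -9, 9] gives b = [2, 1, -1]; then c[k] = T[0,0,k] / (a[0]·b[0]) = [-18, -6, 0] / 2 = [-9, -3, 0].
Expanding [1, 0] (x) [2, 1, -1] (x) [-9, -3, 0] reproduces all 18 entries of T, so T = [1, 0] (x) [2, 1, -1] (x) [-9, -3, 0] and rank(T) ≤ 1.
Equivalently every frontal slice T[:,:,k] is c[k] times the rank-1 matrix [1, 0] (x) [2, 1, -1]. So T has rank 1 (it is nonzero).

Yes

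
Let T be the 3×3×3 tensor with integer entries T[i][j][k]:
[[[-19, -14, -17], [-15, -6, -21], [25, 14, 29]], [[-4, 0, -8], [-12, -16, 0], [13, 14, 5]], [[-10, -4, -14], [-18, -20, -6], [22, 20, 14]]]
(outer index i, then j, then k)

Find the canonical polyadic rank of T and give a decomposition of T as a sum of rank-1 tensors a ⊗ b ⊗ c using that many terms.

Lower bound: the mode-2 unfolding of T (rows indexed by j, columns by (i,k) = (0,0), (0,1), (0,2), (1,0), (1,1), (1,2), (2,0), (2,1), (2,2)) is [[-19, -14, -17, -4, 0, -8, -10, -4, -14], [-15, -6, -21, -12, -16, 0, -18, -20, -6], [25, 14, 29, 13, 14, 5, 22, 20, 14]].
There the 2×2 minor on rows j ∈ {0, 1}, columns (i,k) ∈ {(0,0), (0,1)} is det [[-19, -14], [-15, -6]] = -96 ≠ 0, so this unfolding has rank ≥ 2; CP rank is at least every unfolding rank, so rank(T) ≥ 2. (Flattening ranks never certify an upper bound on CP rank; for that we must actually write T with 2 rank-1 terms.)
Upper bound — finding two terms. Write S_k = T[:,:,k] for the frontal slices: S₀ = [[-19, -15, 25], [-4, -12, 13], [-10, -18, 22]], S₁ = [[-14, -6, 14], [0, -16, 14], [-4, -20, 20]], S₂ = [[-17, -21, 29], [-8, 0, 5], [-14, -6, 14]].
If T = a₁ ⊗ b₁ ⊗ c₁ + a₂ ⊗ b₂ ⊗ c₂ then each S_k = c₁[k]·a₁b₁ᵀ + c₂[k]·a₂b₂ᵀ. S₀ and S₁ are linearly independent, so a₁b₁ᵀ and a₂b₂ᵀ must span the same plane of matrices: they are the rank-1 matrices of the form x·S₀ + y·S₁.
The 2×2 minor of x·S₀ + y·S₁ on rows {0,1}, columns {0,1} is 168·x² + 448·xy + 224·y² = 56·(x + 2·y)(3·x + 2·y), vanishing at (x:y) = (2:-1) and (2:-3).
M₁ = 2·S₀ − S₁ = [[-24, -24, 36], [-8, -8, 12], [-16, -16, 24]] = (-4)·[3, 1, 2][2, 2, -3]ᵀ and M₂ = 2·S₀ − 3·S₁ = [[4, -12, 8], [-8, 24, -16], [-8, 24, -16]] = 4·[1, -2, -2][1, -3, 2]ᵀ, so take a₁ = [3, 1, 2], b₁ = [2, 2, -3], a₂ = [1, -2, -2], b₂ = [1, -3, 2].
Each slice is an integer combination of E₁ = a₁b₁ᵀ and E₂ = a₂b₂ᵀ: S₀ = −3·E₁ − E₂, S₁ = −2·E₁ − 2·E₂, S₂ = −3·E₁ + E₂; reading off coefficients, c₁ = [-3, -2, -3] and c₂ = [-1, -2, 1].
Hence T = [3, 1, 2] ⊗ [2, 2, -3] ⊗ [-3, -2, -3] + [1, -2, -2] ⊗ [1, -3, 2] ⊗ [-1, -2, 1], so rank(T) ≤ 2.
These bounds meet, so rank(T) = 2.

rank(T) = 2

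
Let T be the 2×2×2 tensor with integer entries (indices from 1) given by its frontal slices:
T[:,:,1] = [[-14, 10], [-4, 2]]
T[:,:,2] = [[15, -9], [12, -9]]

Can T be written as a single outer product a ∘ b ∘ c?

The mode-3 unfolding of T (rows indexed by k, columns by (i,j) = (1,1), (1,2), (2,1), (2,2)) is [[-14, 10, -4, 2], [15, -9, 12, -9]].
There the 2×2 minor on rows k ∈ {1, 2}, columns (i,j) ∈ {(1,1), (1,2)} is det [[-14, 10], [15, -9]] = -24 ≠ 0, so this unfolding has rank ≥ 2; CP rank is at least every unfolding rank, so rank(T) ≥ 2.
In particular rank(T) ≥ 2 > 1, so T is not rank-1.

No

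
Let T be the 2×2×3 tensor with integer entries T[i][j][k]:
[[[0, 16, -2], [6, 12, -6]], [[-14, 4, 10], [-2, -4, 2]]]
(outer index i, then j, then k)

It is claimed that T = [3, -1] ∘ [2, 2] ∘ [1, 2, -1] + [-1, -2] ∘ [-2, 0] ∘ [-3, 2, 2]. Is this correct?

Yes

Reconstruct entrywise from the claimed factors. For example, T[0,1,0] = 6 and Σₗ aₗ[0]bₗ[1]cₗ[0] = (3)·(2)·(1) + (-1)·(0)·(-3) = 6; checking all 12 entries, every one matches. The claim holds.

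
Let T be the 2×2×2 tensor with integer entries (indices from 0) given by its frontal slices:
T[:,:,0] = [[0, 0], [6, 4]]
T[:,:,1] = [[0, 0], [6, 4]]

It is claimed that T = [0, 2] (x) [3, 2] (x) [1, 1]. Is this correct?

Yes

Reconstruct entrywise from the claimed factors. For example, T[0,1,0] = 0 and Σₗ aₗ[0]bₗ[1]cₗ[0] = (0)·(2)·(1) = 0; checking all 8 entries, every one matches. The claim holds.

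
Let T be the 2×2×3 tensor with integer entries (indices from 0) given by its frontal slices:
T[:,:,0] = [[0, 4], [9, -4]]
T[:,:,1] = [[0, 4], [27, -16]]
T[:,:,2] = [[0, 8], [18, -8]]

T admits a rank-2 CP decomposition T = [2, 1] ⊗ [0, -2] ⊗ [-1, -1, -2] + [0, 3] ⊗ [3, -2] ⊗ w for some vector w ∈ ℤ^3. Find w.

w = [1, 3, 2]

Subtract the known terms from T to get the rank-1 residual R = [0, 3] ⊗ [3, -2] ⊗ w, so R[i,j,k] = a[i]·b[j]·w[k]. Pick indices with nonzero a[1]·b[0] = (3)·(3) = 9. Only the fibre through (1,0,·) is needed: R[1,0,:] = T[1,0,:] − Σₗ aₗ[1]bₗ[0]cₗ = [9, 27, 18] − (1)·(0)·[-1, -1, -2] = [9, 27, 18]. Then w[k] = R[1,0,k] / 9 for each k, giving w = [9, 27, 18] / 9 = [1, 3, 2].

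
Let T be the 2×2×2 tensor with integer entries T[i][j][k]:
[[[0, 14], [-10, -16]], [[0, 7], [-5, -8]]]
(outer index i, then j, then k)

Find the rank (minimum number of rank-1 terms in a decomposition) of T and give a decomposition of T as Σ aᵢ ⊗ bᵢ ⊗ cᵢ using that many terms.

rank(T) = 2

Lower bound: the mode-3 unfolding of T (rows indexed by k, columns by (i,j) = (0,0), (0,1), (1,0), (1,1)) is [[0, -10, 0, -5], [14, -16, 7, -8]].
There the 2×2 minor on rows k ∈ {0, 1}, columns (i,j) ∈ {(0,0), (0,1)} is det [[0, -10], [14, -16]] = 140 ≠ 0, so this unfolding has rank ≥ 2; CP rank is at least every unfolding rank, so rank(T) ≥ 2. (Flattening ranks never certify an upper bound on CP rank; for that we must actually write T with 2 rank-1 terms.)
Upper bound — finding two terms. Every mode-1 slice of T is a multiple of one matrix: T[i,:,:] = a[i]·M with a = [2, 1] and M = [[0, 7], [-5, -8]] (rows indexed by j, columns by k). So it suffices to write M as a sum of two rank-1 matrices.
Splitting M by its rows (j = 0, 1), M = [1, 0][0, 7]ᵀ + [0, 1][-5, -8]ᵀ.
Hence T = [2, 1] ⊗ [1, 0] ⊗ [0, 7] + [2, 1] ⊗ [0, 1] ⊗ [-5, -8], so rank(T) ≤ 2.
These bounds meet, so rank(T) = 2.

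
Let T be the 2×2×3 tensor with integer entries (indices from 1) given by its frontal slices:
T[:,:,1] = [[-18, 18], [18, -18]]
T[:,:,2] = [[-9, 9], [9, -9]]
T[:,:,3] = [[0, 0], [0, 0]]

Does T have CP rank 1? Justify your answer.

Yes

If T = a ⊗ b ⊗ c then every fibre of T is a multiple of the corresponding factor, so read the factors off the fibres through the nonzero entry T[1,1,1] = -18.
The mode-1 fibre T[:,1,1] = [-18, 18] gives a = [1, -1] (primitive direction); the mode-2 fibre T[1,:,1] = [-18, 18] gives b = [1, -1]; then c[k] = T[1,1,k] / (a[1]·b[1]) = [-18, -9, 0] / 1 = [-18, -9, 0].
Expanding [1, -1] ⊗ [1, -1] ⊗ [-18, -9, 0] reproduces all 12 entries of T, so T = [1, -1] ⊗ [1, -1] ⊗ [-18, -9, 0] and rank(T) ≤ 1.
Equivalently every frontal slice T[:,:,k] is c[k] times the rank-1 matrix [1, -1] ⊗ [1, -1]. So T has rank 1 (it is nonzero).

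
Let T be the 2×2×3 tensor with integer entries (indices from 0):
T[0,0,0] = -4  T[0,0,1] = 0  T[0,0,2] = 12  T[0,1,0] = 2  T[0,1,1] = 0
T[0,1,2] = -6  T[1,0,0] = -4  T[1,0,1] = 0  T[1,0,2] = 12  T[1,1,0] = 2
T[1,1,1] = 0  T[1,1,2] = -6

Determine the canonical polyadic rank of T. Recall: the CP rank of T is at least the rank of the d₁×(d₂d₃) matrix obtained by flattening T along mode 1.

Lower bound: T ≠ 0 (e.g. T[0,0,0] = -4), so rank(T) ≥ 1.
Upper bound: the mode-1 fibre T[:,0,0] = [-4, -4] gives a = (1, 1) (primitive direction); the mode-2 fibre T[0,:,0] = [-4, 2] gives b = (2, -1); then c[k] = T[0,0,k] / (a[0]·b[0]) = [-4, 0, 12] / 2 = (-2, 0, 6).
Expanding (1, 1) ⊗ (2, -1) ⊗ (-2, 0, 6) reproduces all 12 entries of T, so T = (1, 1) ⊗ (2, -1) ⊗ (-2, 0, 6) and rank(T) ≤ 1.
These bounds meet, so rank(T) = 1.

1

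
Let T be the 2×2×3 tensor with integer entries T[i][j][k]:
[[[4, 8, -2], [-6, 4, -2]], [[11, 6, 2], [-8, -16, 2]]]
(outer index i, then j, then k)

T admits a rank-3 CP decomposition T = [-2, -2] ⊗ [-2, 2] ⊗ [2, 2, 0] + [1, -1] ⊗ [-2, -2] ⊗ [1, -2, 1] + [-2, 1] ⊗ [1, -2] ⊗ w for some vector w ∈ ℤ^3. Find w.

Subtract the known terms from T to get the rank-1 residual R = [-2, 1] ⊗ [1, -2] ⊗ w, so R[i,j,k] = a[i]·b[j]·w[k]. Pick indices with nonzero a[0]·b[0] = (-2)·(1) = -2. Only the fibre through (0,0,·) is needed: R[0,0,:] = T[0,0,:] − Σₗ aₗ[0]bₗ[0]cₗ = [4, 8, -2] − (-2)·(-2)·[2, 2, 0] − (1)·(-2)·[1, -2, 1] = [-2, -4, 0]. Then w[k] = R[0,0,k] / -2 for each k, giving w = [-2, -4, 0] / -2 = [1, 2, 0].

w = [1, 2, 0]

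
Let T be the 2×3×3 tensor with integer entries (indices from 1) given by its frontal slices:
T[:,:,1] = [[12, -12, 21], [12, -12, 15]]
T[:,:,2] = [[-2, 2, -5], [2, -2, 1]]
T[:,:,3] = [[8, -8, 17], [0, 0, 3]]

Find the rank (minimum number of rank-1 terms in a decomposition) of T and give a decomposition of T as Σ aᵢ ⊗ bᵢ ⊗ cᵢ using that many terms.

rank(T) = 2

Lower bound: the mode-3 unfolding of T (rows indexed by k, columns by (i,j) = (1,1), (1,2), (1,3), (2,1), (2,2), (2,3)) is [[12, -12, 21, 12, -12, 15], [-2, 2, -5, 2, -2, 1], [8, -8, 17, 0, 0, 3]].
There the 2×2 minor on rows k ∈ {1, 2}, columns (i,j) ∈ {(1,1), (1,3)} is det [[12, 21], [-2, -5]] = -18 ≠ 0, so this unfolding has rank ≥ 2; CP rank is at least every unfolding rank, so rank(T) ≥ 2. (This is only a lower bound: in general the CP rank may exceed every unfolding rank, so we still need to exhibit 2 rank-1 terms summing to T.)
Upper bound — finding two terms. Write S_k = T[:,:,k] for the frontal slices: S₁ = [[12, -12, 21], [12, -12, 15]], S₂ = [[-2, 2, -5], [2, -2, 1]], S₃ = [[8, -8, 17], [0, 0, 3]].
If T = a₁ ⊗ b₁ ⊗ c₁ + a₂ ⊗ b₂ ⊗ c₂ then each S_k = c₁[k]·a₁b₁ᵀ + c₂[k]·a₂b₂ᵀ. S₁ and S₂ are linearly independent, so a₁b₁ᵀ and a₂b₂ᵀ must span the same plane of matrices: they are the rank-1 matrices of the form x·S₁ + y·S₂.
The 2×2 minor of x·S₁ + y·S₂ on rows {1,2}, columns {1,3} is −72·x² + 8·y² = (-8)·(3·x − y)(3·x + y), vanishing at (x:y) = (1:3) and (1:-3).
M₁ = S₁ + 3·S₂ = [[6, -6, 6], [18, -18, 18]] = 6·[1, 3][1, -1, 1]ᵀ and M₂ = S₁ − 3·S₂ = [[18, -18, 36], [6, -6, 12]] = 6·[3, 1][1, -1, 2]ᵀ, so take a₁ = [1, 3], b₁ = [1, -1, 1], a₂ = [3, 1], b₂ = [1, -1, 2].
Each slice is an integer combination of E₁ = a₁b₁ᵀ and E₂ = a₂b₂ᵀ: S₁ = 3·E₁ + 3·E₂, S₂ = E₁ − E₂, S₃ = −E₁ + 3·E₂; reading off coefficients, c₁ = [3, 1, -1] and c₂ = [3, -1, 3].
Hence T = [1, 3] ⊗ [1, -1, 1] ⊗ [3, 1, -1] + [3, 1] ⊗ [1, -1, 2] ⊗ [3, -1, 3], so rank(T) ≤ 2.
These bounds meet, so rank(T) = 2.
Check entry T[1,3,2] = -5: (1)·(1)·(1) + (3)·(2)·(-1) = -5.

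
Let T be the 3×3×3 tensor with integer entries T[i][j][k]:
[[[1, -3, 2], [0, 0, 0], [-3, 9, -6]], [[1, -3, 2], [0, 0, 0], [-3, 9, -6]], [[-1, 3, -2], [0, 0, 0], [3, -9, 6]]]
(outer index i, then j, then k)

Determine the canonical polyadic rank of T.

1

Lower bound: T ≠ 0 (e.g. T[0,0,0] = 1), so rank(T) ≥ 1.
Upper bound: if T = a ∘ b ∘ c then every fibre of T is a multiple of the corresponding factor, so read the factors off the fibres through the nonzero entry T[0,0,0] = 1.
The mode-1 fibre T[:,0,0] = [1, 1, -1] gives a = (1, 1, -1) (primitive direction); the mode-2 fibre T[0,:,0] = [1, 0, -3] gives b = (1, 0, -3); then c[k] = T[0,0,k] / (a[0]·b[0]) = [1, -3, 2] / 1 = (1, -3, 2).
Expanding (1, 1, -1) ∘ (1, 0, -3) ∘ (1, -3, 2) reproduces all 27 entries of T, so T = (1, 1, -1) ∘ (1, 0, -3) ∘ (1, -3, 2) and rank(T) ≤ 1.
These bounds meet, so rank(T) = 1.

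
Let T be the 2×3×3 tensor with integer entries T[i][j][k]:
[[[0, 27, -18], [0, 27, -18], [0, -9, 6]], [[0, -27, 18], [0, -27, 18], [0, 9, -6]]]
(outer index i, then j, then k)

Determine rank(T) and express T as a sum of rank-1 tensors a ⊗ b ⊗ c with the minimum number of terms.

rank(T) = 1

Lower bound: T ≠ 0 (e.g. T[0,0,1] = 27), so rank(T) ≥ 1.
Upper bound: if T = a ⊗ b ⊗ c then every fibre of T is a multiple of the corresponding factor, so read the factors off the fibres through the nonzero entry T[0,0,1] = 27.
The mode-1 fibre T[:,0,1] = [27, -27] gives a = [1, -1] (primitive direction); the mode-2 fibre T[0,:,1] = [27, 27, -9] gives b = [3, 3, -1]; then c[k] = T[0,0,k] / (a[0]·b[0]) = [0, 27, -18] / 3 = [0, 9, -6].
Expanding [1, -1] ⊗ [3, 3, -1] ⊗ [0, 9, -6] reproduces all 18 entries of T, so T = [1, -1] ⊗ [3, 3, -1] ⊗ [0, 9, -6] and rank(T) ≤ 1.
These bounds meet, so rank(T) = 1.
Check entry T[0,2,0] = 0: (1)·(-1)·(0) = 0.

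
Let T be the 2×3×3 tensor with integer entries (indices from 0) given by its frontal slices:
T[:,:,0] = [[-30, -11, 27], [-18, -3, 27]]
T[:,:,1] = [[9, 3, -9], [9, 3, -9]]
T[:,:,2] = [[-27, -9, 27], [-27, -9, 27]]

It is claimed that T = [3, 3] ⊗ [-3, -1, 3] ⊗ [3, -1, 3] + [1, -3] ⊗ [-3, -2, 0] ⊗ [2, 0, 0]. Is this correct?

No

Reconstruct entry (0,0,0) from the claimed factors: Σₗ aₗ[0]bₗ[0]cₗ[0] = (3)·(-3)·(3) + (1)·(-3)·(2) = -33, but T[0,0,0] = -30. The claim is false.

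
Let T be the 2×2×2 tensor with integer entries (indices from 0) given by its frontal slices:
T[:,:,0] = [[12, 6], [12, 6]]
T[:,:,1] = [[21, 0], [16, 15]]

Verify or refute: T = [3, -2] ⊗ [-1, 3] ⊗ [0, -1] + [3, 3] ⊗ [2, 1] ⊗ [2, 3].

Yes

Reconstruct entrywise from the claimed factors. For example, T[0,0,1] = 21 and Σₗ aₗ[0]bₗ[0]cₗ[1] = (3)·(-1)·(-1) + (3)·(2)·(3) = 21; checking all 8 entries, every one matches. The claim holds.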